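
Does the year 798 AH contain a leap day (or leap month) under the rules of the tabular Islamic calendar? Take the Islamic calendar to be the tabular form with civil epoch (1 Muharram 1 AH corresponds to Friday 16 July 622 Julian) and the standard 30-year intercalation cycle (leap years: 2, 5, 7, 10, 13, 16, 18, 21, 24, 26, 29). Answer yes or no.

yes

Year 798 AH is year 18 of its 30-year cycle; leap positions are 2, 5, 7, 10, 13, 16, 18, 21, 24, 26, 29, so it is a leap year (355 days).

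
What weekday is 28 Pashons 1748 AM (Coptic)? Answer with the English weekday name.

In the Gregorian calendar this is 5 June 2032 (JDN 2463389).
JDN 2463389 mod 7 = 5, and JDN 0 was a Monday, so this is a Saturday.

Saturday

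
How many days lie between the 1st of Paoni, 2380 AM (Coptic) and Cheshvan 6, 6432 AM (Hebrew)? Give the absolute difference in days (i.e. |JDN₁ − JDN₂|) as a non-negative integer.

2696

JDN of the first date = 2694230.
JDN of the second date = 2696926.
|2696926 − 2694230| = 2696.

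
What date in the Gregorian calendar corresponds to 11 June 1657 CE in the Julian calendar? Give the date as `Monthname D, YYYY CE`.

June 21, 1657 CE

The Julian–Gregorian offset here is 10 days (Julian trailing).
11 June 1657 Julian + 10 days → 21 June 1657 Gregorian.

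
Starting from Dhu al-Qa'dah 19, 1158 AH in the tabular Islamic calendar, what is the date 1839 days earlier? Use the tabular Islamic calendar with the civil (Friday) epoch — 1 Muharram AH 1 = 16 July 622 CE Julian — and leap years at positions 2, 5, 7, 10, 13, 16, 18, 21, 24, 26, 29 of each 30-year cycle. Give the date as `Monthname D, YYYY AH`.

Counting 1839 days back from JDN 2358755 reaches JDN 2356916, which is Ramadan 11, 1153 AH.

Ramadan 11, 1153 AH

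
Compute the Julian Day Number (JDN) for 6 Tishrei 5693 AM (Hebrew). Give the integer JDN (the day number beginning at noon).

2426987

Equivalently 6 October 1932 (Gregorian).
JDN 2400001 is 17 November 1858 CE (Gregorian), MJD 0; the target day is +26986 days from there, so JDN = 2426987.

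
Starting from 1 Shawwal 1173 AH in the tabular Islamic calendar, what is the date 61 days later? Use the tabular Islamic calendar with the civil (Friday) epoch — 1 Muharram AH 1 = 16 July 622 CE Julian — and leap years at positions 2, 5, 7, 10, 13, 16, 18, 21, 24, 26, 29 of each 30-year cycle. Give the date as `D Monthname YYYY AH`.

3 Dhu al-Hijjah 1173 AH

Counting 61 days forward from JDN 2364024 reaches JDN 2364085, which is 3 Dhu al-Hijjah 1173 AH.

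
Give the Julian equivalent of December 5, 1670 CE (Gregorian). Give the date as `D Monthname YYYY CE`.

For dates in this range the Gregorian date is 10 days ahead of the Julian.
5 December 1670 Gregorian − 10 days → 25 November 1670 Julian.

25 November 1670 CE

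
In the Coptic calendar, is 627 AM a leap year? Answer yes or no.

627 mod 4 = 3; in the Coptic calendar a year is leap when year mod 4 = 3, so it is a leap year.

yes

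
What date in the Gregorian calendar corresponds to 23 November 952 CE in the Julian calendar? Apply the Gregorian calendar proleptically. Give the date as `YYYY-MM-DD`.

0952-11-28

The Julian–Gregorian offset here is 5 days (Julian trailing).
23 November 952 Julian + 5 days → 28 November 952 Gregorian.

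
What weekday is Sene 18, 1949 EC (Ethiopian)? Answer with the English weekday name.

Tuesday

Equivalently 25 June 1957 Gregorian, JDN 2436015.
2436015 ≡ 1 (mod 7); counting from Monday = 0 gives Tuesday.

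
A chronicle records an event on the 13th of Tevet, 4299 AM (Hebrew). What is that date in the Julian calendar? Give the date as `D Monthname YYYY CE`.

Both dates share Julian Day Number 1917916; in the Julian calendar that is 20 December 538 CE.

20 December 538 CE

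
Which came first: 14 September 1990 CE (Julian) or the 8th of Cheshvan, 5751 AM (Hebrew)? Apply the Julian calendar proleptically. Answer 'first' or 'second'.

first

The two dates have Julian Day Numbers 2448162 and 2448192 respectively.
Since 2448162 < 2448192, the first date comes first.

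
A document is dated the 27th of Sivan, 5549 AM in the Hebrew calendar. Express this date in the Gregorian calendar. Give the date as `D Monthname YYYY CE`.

21 June 1789 CE

Both dates share Julian Day Number 2374651; in the Gregorian calendar that is 21 June 1789 CE.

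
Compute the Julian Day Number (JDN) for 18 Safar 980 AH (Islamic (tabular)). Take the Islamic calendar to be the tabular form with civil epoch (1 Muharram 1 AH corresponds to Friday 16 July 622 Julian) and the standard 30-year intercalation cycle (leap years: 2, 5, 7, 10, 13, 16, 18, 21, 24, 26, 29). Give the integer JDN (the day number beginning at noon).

Equivalently 10 July 1572 (proleptic Gregorian).
JDN 2451545 is 1 January 2000 CE (Gregorian); the target day is −156133 days from there, so JDN = 2295412.

2295412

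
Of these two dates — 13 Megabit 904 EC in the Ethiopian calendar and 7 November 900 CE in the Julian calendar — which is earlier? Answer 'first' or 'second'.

First date → JDN 2054234; second date → JDN 2050094.
JDN 2050094 < JDN 2054234, so the second date is earlier.

second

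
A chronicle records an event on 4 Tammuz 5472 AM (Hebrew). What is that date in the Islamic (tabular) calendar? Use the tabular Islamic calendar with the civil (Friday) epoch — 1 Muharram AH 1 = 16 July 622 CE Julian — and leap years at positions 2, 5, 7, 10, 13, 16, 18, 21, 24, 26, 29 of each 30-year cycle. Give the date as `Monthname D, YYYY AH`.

Julian Day Number of the source date = 2346544.
Converting JDN 2346544 to the tabular Islamic calendar gives 3 Jumada al-Thani 1124 AH.

Jumada al-Thani 3, 1124 AH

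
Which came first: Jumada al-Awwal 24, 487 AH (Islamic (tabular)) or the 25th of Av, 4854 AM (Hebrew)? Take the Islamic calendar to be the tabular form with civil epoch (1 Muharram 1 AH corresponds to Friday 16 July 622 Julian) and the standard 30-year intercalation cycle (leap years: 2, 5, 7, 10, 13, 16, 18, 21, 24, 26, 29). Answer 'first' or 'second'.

The two dates have Julian Day Numbers 2120803 and 2120863 respectively.
Since 2120803 < 2120863, the first date comes first.

first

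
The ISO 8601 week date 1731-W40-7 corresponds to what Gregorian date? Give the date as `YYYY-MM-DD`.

1731-10-07

ISO week 1 of 1731 is the week containing the first Thursday of 1731.
Week 40, day 7 (Sunday) lands on 1731-10-07.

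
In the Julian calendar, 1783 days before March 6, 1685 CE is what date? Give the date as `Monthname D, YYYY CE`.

April 18, 1680 CE

The starting date is JDN 2336569; 2336569 − 1783 = 2334786.
JDN 2334786 corresponds to April 18, 1680 CE.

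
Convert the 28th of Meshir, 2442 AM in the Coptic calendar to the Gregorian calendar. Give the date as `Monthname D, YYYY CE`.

March 13, 2726 CE

Both dates share Julian Day Number 2716782; in the Gregorian calendar that is 13 March 2726 CE.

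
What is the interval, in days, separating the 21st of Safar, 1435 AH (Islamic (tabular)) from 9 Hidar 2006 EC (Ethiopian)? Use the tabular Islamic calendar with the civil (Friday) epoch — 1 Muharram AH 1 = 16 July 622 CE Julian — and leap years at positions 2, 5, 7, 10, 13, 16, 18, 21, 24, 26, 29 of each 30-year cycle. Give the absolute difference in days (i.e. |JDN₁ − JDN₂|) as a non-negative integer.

First date → JDN 2456652; second date → JDN 2456615.
The interval is |2456652 − 2456615| = 37 days.

37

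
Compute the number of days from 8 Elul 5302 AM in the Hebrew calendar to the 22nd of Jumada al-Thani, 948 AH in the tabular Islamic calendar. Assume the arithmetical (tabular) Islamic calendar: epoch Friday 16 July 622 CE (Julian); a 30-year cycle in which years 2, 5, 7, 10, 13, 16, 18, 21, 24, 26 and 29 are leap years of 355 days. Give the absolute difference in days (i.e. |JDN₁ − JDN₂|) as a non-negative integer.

First date → JDN 2284505; second date → JDN 2284194.
The interval is |2284505 − 2284194| = 311 days.

311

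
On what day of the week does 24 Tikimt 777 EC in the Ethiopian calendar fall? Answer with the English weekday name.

Thursday

In the proleptic Gregorian calendar this is 25 October 784 (JDN 2007708).
JDN 2007708 mod 7 = 3, and JDN 0 was a Monday, so this is a Thursday.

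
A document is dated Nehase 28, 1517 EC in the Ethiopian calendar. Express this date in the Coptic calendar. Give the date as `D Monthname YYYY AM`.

Both dates share Julian Day Number 2278297; in the Coptic calendar that is 28 Mesori 1241 AM.

28 Mesori 1241 AM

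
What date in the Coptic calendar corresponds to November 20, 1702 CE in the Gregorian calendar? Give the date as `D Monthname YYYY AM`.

13 Hathor 1419 AM

Julian Day Number of the source date = 2343026.
Converting JDN 2343026 to the Coptic calendar gives 13 Hathor 1419 AM.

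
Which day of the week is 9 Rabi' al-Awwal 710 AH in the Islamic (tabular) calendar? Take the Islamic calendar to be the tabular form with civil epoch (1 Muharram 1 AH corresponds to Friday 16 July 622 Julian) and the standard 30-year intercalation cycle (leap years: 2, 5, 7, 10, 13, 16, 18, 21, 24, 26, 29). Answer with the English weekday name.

Equivalently 14 August 1310 Gregorian, JDN 2199753.
2199753 ≡ 3 (mod 7); counting from Monday = 0 gives Thursday.

Thursday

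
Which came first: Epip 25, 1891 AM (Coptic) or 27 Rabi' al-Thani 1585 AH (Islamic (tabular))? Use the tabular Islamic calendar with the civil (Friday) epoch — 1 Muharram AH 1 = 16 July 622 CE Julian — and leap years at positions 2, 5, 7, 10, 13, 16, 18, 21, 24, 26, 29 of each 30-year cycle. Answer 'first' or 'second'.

second

Converting both to JDN: 2515676 vs 2509872; the smaller is the second.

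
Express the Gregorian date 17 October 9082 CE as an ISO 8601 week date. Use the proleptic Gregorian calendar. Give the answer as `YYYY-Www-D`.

The weekday is Tuesday (ISO weekday 2).
That Tuesday belongs to ISO week 42 of ISO year 9082.

9082-W42-2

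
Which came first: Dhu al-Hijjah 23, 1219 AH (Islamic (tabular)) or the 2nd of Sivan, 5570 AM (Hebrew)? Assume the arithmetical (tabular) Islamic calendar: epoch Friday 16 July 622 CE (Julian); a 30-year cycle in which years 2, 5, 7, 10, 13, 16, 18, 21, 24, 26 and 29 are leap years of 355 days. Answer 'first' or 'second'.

first

Converting both to JDN: 2380406 vs 2382303; the smaller is the first.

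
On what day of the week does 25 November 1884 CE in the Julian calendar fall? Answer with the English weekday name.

In the Gregorian calendar this is 7 December 1884 (JDN 2409518).
JDN 2409518 mod 7 = 6, and JDN 0 was a Monday, so this is a Sunday.

Sunday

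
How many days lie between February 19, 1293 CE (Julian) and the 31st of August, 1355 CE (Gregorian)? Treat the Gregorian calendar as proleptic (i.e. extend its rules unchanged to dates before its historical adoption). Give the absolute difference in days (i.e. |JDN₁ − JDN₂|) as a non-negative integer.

JDN of the first date = 2193376.
JDN of the second date = 2216206.
|2216206 − 2193376| = 22830.

22830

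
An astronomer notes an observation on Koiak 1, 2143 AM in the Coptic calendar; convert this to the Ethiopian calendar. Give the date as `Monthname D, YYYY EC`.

Both dates share Julian Day Number 2607485; in the Ethiopian calendar that is 1 Tahsas 2419 EC.

Tahsas 1, 2419 EC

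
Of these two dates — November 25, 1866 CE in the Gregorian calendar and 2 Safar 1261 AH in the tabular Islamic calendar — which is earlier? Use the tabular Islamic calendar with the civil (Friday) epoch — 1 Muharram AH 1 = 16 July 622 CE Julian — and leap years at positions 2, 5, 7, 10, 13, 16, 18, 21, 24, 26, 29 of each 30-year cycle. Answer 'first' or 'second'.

second

Converting both to JDN: 2402931 vs 2394973; the smaller is the second.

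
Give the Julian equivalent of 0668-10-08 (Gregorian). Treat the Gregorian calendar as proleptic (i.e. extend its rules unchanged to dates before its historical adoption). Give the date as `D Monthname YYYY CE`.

5 October 668 CE

At this point the Julian calendar is 3 days behind the Gregorian.
8 October 668 Gregorian − 3 days → 5 October 668 Julian.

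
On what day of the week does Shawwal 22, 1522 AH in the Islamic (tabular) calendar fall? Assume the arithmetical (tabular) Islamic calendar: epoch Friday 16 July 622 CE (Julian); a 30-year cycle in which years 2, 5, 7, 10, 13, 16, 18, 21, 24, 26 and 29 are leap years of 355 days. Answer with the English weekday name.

Thursday

Equivalently 15 January 2099 Gregorian, JDN 2487719.
2487719 ≡ 3 (mod 7); counting from Monday = 0 gives Thursday.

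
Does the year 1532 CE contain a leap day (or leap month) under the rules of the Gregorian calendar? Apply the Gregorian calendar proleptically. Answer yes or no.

1532 is divisible by 4 and not by 100, so it is a leap year.

yes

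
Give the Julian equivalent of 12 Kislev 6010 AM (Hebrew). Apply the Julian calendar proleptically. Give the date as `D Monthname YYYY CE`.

Both dates share Julian Day Number 2542812; in the Julian calendar that is 3 November 2249 CE.

3 November 2249 CE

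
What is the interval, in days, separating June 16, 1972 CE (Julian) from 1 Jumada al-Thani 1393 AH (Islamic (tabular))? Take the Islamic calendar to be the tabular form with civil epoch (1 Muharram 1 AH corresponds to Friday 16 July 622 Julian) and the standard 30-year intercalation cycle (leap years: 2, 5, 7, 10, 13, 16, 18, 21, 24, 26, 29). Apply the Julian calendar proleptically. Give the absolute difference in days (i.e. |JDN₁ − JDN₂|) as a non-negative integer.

JDN of the first date = 2441498.
JDN of the second date = 2441866.
|2441866 − 2441498| = 368.

368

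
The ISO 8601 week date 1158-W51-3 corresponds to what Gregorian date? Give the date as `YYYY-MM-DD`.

1158-12-17

ISO week 1 of 1158 is the week containing the first Thursday of 1158.
Week 51, day 3 (Wednesday) lands on 1158-12-17.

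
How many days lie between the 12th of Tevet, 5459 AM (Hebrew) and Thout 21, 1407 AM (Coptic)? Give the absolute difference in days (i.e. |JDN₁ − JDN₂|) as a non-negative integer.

JDN of the first date = 2341590.
JDN of the second date = 2338591.
|2338591 − 2341590| = 2999.

2999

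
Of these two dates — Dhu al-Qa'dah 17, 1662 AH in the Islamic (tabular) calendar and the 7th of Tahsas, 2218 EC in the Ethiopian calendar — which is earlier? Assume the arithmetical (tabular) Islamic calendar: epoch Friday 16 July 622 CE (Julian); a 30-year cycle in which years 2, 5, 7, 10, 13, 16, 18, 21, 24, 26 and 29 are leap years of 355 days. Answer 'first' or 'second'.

second

First date → JDN 2537354; second date → JDN 2534076.
JDN 2534076 < JDN 2537354, so the second date is earlier.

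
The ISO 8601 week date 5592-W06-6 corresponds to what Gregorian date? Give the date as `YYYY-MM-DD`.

ISO week 1 of 5592 is the week containing the first Thursday of 5592.
Week 6, day 6 (Saturday) lands on 5592-02-08.

5592-02-08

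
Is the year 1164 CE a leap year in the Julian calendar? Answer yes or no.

yes

1164 mod 4 = 0, so it is a leap year in the Julian calendar.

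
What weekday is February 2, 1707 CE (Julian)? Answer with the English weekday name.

In the Gregorian calendar this is 13 February 1707 (JDN 2344572).
JDN 2344572 mod 7 = 6, and JDN 0 was a Monday, so this is a Sunday.

Sunday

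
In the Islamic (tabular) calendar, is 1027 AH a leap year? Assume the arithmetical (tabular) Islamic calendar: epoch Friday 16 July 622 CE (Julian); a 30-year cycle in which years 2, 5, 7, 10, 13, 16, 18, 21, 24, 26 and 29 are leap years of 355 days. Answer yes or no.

Year 1027 AH is year 7 of its 30-year cycle; leap positions are 2, 5, 7, 10, 13, 16, 18, 21, 24, 26, 29, so it is a leap year (355 days).

yes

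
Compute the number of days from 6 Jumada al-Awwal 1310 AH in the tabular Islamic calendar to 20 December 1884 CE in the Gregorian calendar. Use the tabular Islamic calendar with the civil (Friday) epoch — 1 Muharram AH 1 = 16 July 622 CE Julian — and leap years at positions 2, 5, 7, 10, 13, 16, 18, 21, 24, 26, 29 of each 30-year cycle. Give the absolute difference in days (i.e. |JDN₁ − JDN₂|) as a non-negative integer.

First date → JDN 2412429; second date → JDN 2409531.
The interval is |2412429 − 2409531| = 2898 days.

2898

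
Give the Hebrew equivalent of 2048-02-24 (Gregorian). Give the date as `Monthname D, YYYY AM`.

Adar 10, 5808 AM

Julian Day Number of the source date = 2469131.
Converting JDN 2469131 to the Hebrew calendar gives 10 Adar 5808 AM.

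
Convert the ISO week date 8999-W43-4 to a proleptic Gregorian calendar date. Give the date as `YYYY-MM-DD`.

ISO week 1 of 8999 is the week containing the first Thursday of 8999.
Week 43, day 4 (Thursday) lands on 8999-10-24.

8999-10-24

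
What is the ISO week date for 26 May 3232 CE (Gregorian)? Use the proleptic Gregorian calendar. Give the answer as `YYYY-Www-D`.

3232-W22-3

The weekday is Wednesday (ISO weekday 3).
That Wednesday belongs to ISO week 22 of ISO year 3232.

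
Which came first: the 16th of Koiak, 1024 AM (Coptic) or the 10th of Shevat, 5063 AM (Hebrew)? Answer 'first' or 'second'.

second

The two dates have Julian Day Numbers 2198786 and 2197006 respectively.
Since 2197006 < 2198786, the second date comes first.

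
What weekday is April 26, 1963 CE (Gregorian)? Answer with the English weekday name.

JDN 2438146 mod 7 = 4, and JDN 0 was a Monday, so this is a Friday.

Friday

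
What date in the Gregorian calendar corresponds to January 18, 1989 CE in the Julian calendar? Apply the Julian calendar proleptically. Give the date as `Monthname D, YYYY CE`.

For dates in this range the Gregorian date is 13 days ahead of the Julian.
18 January 1989 Julian + 13 days → 31 January 1989 Gregorian.

January 31, 1989 CE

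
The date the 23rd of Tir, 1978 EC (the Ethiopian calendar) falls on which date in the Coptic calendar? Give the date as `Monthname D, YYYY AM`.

Tobi 23, 1702 AM

Both dates share Julian Day Number 2446462; in the Coptic calendar that is 23 Tobi 1702 AM.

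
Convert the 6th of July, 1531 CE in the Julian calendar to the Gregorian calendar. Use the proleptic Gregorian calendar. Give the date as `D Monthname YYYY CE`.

For dates in this range the Gregorian date is 10 days ahead of the Julian.
6 July 1531 Julian + 10 days → 16 July 1531 Gregorian.

16 July 1531 CE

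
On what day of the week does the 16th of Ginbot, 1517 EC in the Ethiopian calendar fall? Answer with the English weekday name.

Thursday

Equivalently 21 May 1525 Gregorian, JDN 2278195.
JDN 2278195 mod 7 = 3, and JDN 0 was a Monday, so this is a Thursday.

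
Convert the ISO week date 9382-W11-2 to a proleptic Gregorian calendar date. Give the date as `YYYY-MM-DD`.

ISO week 1 of 9382 is the week containing the first Thursday of 9382.
Week 11, day 2 (Tuesday) lands on 9382-03-12.

9382-03-12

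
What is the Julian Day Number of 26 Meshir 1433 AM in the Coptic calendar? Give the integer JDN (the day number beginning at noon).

In the Gregorian calendar the same day is 3 March 1717.
JDN 2299161 is 15 October 1582 CE (Gregorian); the target day is +49082 days from there, so JDN = 2348243.

2348243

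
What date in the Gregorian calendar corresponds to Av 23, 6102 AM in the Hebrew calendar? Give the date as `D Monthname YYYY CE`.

25 August 2342 CE

Julian Day Number of the source date = 2576694.
Converting JDN 2576694 to the Gregorian calendar gives 25 August 2342 CE.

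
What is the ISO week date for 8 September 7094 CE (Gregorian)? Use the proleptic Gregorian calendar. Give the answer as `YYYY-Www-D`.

7094-W36-6

The weekday is Saturday (ISO weekday 6).
That Saturday belongs to ISO week 36 of ISO year 7094.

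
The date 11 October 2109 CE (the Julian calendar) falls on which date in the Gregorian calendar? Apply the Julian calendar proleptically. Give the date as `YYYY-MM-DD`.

2109-10-25

The Julian–Gregorian offset here is 14 days (Julian trailing).
11 October 2109 Julian + 14 days → 25 October 2109 Gregorian.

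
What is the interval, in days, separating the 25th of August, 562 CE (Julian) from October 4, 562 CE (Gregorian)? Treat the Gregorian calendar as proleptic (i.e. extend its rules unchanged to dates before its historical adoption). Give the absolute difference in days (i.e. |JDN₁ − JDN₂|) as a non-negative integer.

JDN of the first date = 1926565.
JDN of the second date = 1926603.
|1926603 − 1926565| = 38.

38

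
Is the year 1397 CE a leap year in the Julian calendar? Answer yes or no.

no

1397 mod 4 = 1, so it is a common year in the Julian calendar.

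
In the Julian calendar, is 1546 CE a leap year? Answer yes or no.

no

1546 mod 4 = 2, so it is a common year in the Julian calendar.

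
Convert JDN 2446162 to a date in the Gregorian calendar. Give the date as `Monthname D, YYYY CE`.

JDN 2451545 is 1 Jan 2000; 2446162 is −5383 days from there.

April 6, 1985 CE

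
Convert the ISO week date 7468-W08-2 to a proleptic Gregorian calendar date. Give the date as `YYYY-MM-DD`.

7468-02-18

ISO week 1 of 7468 is the week containing the first Thursday of 7468.
Week 8, day 2 (Tuesday) lands on 7468-02-18.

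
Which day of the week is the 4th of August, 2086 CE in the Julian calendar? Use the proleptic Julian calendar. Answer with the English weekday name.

Saturday

This is JDN 2483185 (17 August 2086 Gregorian).
2483185 ≡ 5 (mod 7); counting from Monday = 0 gives Saturday.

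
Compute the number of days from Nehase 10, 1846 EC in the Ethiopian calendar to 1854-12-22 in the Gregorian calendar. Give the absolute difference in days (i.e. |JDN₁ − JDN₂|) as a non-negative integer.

First date → JDN 2398446; second date → JDN 2398575.
The interval is |2398446 − 2398575| = 129 days.

129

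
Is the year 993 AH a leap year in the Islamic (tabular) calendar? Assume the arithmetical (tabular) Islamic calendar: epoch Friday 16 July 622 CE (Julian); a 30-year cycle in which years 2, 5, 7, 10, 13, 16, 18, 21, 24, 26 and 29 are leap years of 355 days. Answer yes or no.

Year 993 AH is year 3 of its 30-year cycle; leap positions are 2, 5, 7, 10, 13, 16, 18, 21, 24, 26, 29, so it is a common year (354 days).

no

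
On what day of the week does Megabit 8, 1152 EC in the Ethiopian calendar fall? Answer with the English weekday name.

This is JDN 2144811 (11 March 1160 Gregorian).
Since JDN mod 7 = 4 (0 = Monday), the day is Friday.

Friday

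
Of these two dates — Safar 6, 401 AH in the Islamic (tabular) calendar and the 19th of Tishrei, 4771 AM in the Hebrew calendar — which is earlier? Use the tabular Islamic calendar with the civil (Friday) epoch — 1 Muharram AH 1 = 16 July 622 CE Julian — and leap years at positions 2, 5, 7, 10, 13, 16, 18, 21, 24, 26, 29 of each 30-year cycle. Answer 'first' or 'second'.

first

The two dates have Julian Day Numbers 2090222 and 2090232 respectively.
Since 2090222 < 2090232, the first date comes first.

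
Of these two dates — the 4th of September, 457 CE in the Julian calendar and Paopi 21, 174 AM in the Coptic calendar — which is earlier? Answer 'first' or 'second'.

first

First date → JDN 1888224; second date → JDN 1888268.
JDN 1888224 < JDN 1888268, so the first date is earlier.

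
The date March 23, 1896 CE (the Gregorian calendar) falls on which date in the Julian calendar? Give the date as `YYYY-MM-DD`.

1896-03-11

The Julian–Gregorian offset here is 12 days (Julian trailing).
23 March 1896 Gregorian − 12 days → 11 March 1896 Julian.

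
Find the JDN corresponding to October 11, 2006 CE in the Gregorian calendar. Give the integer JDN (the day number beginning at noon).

JDN 2451545 is 1 January 2000 CE (Gregorian); the target day is +2475 days from there, so JDN = 2454020.

2454020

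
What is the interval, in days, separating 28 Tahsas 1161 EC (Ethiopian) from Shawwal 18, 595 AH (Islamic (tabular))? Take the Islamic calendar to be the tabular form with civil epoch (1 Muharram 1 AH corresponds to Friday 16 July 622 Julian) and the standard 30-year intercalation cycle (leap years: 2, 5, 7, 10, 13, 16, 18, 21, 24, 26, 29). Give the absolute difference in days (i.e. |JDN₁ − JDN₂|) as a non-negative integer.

First date → JDN 2148028; second date → JDN 2159217.
The interval is |2148028 − 2159217| = 11189 days.

11189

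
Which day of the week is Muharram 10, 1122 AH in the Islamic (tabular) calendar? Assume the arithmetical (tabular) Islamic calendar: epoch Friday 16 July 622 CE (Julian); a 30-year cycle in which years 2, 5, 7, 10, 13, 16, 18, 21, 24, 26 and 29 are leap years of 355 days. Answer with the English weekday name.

Tuesday

Equivalently 11 March 1710 Gregorian, JDN 2345694.
JDN 2345694 mod 7 = 1, and JDN 0 was a Monday, so this is a Tuesday.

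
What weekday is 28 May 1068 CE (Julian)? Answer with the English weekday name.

Wednesday

Equivalently 3 June 1068 Gregorian, JDN 2111293.
JDN 2111293 mod 7 = 2, and JDN 0 was a Monday, so this is a Wednesday.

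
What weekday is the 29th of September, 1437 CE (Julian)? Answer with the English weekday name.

Sunday

Equivalently 8 October 1437 Gregorian, JDN 2246194.
2246194 ≡ 6 (mod 7); counting from Monday = 0 gives Sunday.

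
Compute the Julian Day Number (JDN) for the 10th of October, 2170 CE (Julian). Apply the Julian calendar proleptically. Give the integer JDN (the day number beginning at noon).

2513933

Equivalently 24 October 2170 (Gregorian).
JDN 2299161 is 15 October 1582 CE (Gregorian); the target day is +214772 days from there, so JDN = 2513933.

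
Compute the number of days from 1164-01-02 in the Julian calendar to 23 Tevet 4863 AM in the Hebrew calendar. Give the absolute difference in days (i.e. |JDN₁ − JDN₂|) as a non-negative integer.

JDN of the first date = 2146210.
JDN of the second date = 2123933.
|2123933 − 2146210| = 22277.

22277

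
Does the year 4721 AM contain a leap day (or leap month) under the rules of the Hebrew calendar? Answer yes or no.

Hebrew year 4721 is year 9 of its 19-year Metonic cycle; leap years are at positions 3, 6, 8, 11, 14, 17, 19, so it is a common year (12 months).

no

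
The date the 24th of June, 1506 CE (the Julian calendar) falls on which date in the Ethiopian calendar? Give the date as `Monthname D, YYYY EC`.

Sene 30, 1498 EC

The source date corresponds to 4 July 1506 in the proleptic Gregorian calendar (JDN 2271299).
That day falls on 30 Sene 1498 EC in the Ethiopian calendar.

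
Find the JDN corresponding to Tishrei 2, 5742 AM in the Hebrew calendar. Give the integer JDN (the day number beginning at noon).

In the Gregorian calendar the same day is 30 September 1981.
JDN 2400001 is 17 November 1858 CE (Gregorian), MJD 0; the target day is +44877 days from there, so JDN = 2444878.

2444878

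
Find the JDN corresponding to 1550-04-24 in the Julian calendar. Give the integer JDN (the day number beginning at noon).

2287309

Equivalently 4 May 1550 (proleptic Gregorian).
JDN 2299161 is 15 October 1582 CE (Gregorian); the target day is −11852 days from there, so JDN = 2287309.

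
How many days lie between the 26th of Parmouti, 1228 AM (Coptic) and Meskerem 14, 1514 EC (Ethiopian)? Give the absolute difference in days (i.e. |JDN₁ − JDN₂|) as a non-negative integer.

JDN of the first date = 2273427.
JDN of the second date = 2276857.
|2276857 − 2273427| = 3430.

3430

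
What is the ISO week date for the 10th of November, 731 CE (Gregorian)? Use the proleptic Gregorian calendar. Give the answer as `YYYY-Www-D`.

The weekday is Tuesday (ISO weekday 2).
That Tuesday belongs to ISO week 46 of ISO year 731.

0731-W46-2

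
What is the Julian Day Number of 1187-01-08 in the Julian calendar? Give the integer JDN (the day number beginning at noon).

2154617

Equivalently 15 January 1187 (proleptic Gregorian).
JDN 2299161 is 15 October 1582 CE (Gregorian); the target day is −144544 days from there, so JDN = 2154617.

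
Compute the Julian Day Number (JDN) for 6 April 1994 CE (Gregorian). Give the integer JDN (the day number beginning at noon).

JDN 2299161 is 15 October 1582 CE (Gregorian); the target day is +150288 days from there, so JDN = 2449449.

2449449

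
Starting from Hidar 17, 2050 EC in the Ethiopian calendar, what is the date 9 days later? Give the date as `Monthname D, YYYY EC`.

JDN of Hidar 17, 2050 EC = 2472694.
2472694 + 9 = 2472703.
JDN 2472703 in the Ethiopian calendar is Hidar 26, 2050 EC.

Hidar 26, 2050 EC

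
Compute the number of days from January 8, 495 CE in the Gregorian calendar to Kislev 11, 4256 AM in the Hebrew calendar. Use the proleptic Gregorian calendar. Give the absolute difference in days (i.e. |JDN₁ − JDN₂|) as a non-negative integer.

JDN of the first date = 1901863.
JDN of the second date = 1902175.
|1902175 − 1901863| = 312.

312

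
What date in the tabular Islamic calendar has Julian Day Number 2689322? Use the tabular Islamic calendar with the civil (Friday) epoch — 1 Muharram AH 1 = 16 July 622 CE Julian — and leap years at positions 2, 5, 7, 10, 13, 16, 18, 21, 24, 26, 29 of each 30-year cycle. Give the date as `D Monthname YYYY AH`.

21 Ramadan 2091 AH

The Gregorian equivalent of JDN 2689322 is 5 January 2651.
In the tabular Islamic calendar that day is 21 Ramadan 2091 AH.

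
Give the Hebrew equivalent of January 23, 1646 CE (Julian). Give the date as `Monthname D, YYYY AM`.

Shevat 17, 5406 AM

Julian Day Number of the source date = 2322282.
Converting JDN 2322282 to the Hebrew calendar gives 17 Shevat 5406 AM.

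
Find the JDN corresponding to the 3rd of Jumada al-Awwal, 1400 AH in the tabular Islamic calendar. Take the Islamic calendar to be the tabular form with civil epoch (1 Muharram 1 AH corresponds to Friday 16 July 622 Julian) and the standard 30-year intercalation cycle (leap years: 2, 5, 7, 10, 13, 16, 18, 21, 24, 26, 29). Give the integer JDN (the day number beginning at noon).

2444319

Equivalently 20 March 1980 (Gregorian).
JDN 2299161 is 15 October 1582 CE (Gregorian); the target day is +145158 days from there, so JDN = 2444319.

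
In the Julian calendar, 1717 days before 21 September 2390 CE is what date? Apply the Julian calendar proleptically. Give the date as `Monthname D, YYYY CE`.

JDN of 21 September 2390 CE = 2594269.
2594269 − 1717 = 2592552.
JDN 2592552 in the Julian calendar is January 8, 2386 CE.

January 8, 2386 CE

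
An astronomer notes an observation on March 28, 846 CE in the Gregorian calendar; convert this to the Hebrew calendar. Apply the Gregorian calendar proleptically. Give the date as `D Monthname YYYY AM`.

22 Adar II 4606 AM

Both dates share Julian Day Number 2030142; in the Hebrew calendar that is 22 Adar II 4606 AM.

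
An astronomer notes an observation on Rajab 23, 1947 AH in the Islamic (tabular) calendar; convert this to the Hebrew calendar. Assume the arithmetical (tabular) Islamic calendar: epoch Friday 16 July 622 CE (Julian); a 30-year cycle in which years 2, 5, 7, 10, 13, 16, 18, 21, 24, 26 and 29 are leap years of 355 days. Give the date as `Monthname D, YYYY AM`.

Both dates share Julian Day Number 2638237; in the Hebrew calendar that is 24 Shevat 6271 AM.

Shevat 24, 6271 AM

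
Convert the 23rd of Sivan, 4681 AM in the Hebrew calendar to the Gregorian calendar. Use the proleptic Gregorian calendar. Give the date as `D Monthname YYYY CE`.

7 June 921 CE

Both dates share Julian Day Number 2057606; in the Gregorian calendar that is 7 June 921 CE.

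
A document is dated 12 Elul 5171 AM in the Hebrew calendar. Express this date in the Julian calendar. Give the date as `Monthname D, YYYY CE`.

The source date corresponds to 10 September 1411 in the proleptic Gregorian calendar (JDN 2236669).
That day falls on 1 September 1411 CE in the Julian calendar.

September 1, 1411 CE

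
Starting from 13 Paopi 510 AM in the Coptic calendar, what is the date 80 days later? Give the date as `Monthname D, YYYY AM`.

Counting 80 days forward from JDN 2010984 reaches JDN 2011064, which is Tobi 3, 510 AM.

Tobi 3, 510 AM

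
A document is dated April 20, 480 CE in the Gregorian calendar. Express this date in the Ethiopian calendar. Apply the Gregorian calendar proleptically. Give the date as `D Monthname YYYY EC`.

24 Miyazya 472 EC

Both dates share Julian Day Number 1896487; in the Ethiopian calendar that is 24 Miyazya 472 EC.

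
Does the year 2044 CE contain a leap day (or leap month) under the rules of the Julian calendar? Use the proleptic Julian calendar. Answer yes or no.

2044 mod 4 = 0, so it is a leap year in the Julian calendar.

yes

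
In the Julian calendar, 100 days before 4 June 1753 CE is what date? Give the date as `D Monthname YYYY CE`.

The starting date is JDN 2361496; 2361496 − 100 = 2361396.
JDN 2361396 corresponds to 24 February 1753 CE.

24 February 1753 CE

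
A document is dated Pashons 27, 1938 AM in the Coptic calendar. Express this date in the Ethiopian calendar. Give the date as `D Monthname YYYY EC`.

The source date corresponds to 6 June 2222 in the Gregorian calendar (JDN 2532785).
That day falls on 27 Ginbot 2214 EC in the Ethiopian calendar.

27 Ginbot 2214 EC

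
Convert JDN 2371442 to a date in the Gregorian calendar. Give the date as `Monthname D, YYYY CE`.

Counting from JDN 2299161 = 15 Oct 1582 gives an offset of 72281 days.

September 7, 1780 CE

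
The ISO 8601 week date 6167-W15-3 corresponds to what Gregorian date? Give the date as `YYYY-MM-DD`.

6167-04-08

ISO week 1 of 6167 is the week containing the first Thursday of 6167.
Week 15, day 3 (Wednesday) lands on 6167-04-08.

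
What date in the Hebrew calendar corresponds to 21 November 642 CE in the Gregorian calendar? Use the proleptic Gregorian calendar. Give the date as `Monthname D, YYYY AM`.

Kislev 20, 4403 AM

Both dates share Julian Day Number 1955870; in the Hebrew calendar that is 20 Kislev 4403 AM.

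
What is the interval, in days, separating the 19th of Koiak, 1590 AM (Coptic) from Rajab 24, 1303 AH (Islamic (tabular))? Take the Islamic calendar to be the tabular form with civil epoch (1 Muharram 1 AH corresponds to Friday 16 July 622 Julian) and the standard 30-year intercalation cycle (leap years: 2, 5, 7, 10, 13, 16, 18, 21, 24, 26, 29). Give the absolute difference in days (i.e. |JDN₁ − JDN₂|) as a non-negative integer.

4505

JDN of the first date = 2405520.
JDN of the second date = 2410025.
|2410025 − 2405520| = 4505.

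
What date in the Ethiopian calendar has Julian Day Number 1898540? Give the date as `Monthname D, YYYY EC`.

JDN 1898540 is 3 December 485 in the proleptic Gregorian calendar.
In the Ethiopian calendar that day is Tahsas 6, 478 EC.

Tahsas 6, 478 EC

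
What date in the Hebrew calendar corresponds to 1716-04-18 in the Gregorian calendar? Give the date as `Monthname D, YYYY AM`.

Nisan 26, 5476 AM

Both dates share Julian Day Number 2347924; in the Hebrew calendar that is 26 Nisan 5476 AM.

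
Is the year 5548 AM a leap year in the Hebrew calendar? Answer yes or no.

yes

Hebrew year 5548 is year 19 of its 19-year Metonic cycle; leap years are at positions 3, 6, 8, 11, 14, 17, 19, so it is a leap year (13 months).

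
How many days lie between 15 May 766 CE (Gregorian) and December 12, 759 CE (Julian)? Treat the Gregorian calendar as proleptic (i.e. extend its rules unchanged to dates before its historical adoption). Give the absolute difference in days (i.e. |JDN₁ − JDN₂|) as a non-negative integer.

First date → JDN 2000970; second date → JDN 1998628.
The interval is |2000970 − 1998628| = 2342 days.

2342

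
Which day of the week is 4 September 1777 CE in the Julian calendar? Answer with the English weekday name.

Monday

Equivalently 15 September 1777 Gregorian, JDN 2370354.
JDN 2370354 mod 7 = 0, and JDN 0 was a Monday, so this is a Monday.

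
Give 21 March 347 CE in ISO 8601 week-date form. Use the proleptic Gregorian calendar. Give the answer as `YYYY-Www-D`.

0347-W12-5

The weekday is Friday (ISO weekday 5).
That Friday belongs to ISO week 12 of ISO year 347.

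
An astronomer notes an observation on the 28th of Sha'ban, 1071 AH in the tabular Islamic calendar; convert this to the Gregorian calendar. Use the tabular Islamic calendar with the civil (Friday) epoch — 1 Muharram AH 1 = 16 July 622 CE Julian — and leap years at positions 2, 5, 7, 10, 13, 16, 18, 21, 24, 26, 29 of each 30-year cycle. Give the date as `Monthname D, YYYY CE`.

April 28, 1661 CE

Both dates share Julian Day Number 2327846; in the Gregorian calendar that is 28 April 1661 CE.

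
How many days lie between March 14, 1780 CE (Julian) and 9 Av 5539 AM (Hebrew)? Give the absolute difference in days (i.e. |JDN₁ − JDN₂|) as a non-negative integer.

JDN of the first date = 2371276.
JDN of the second date = 2371029.
|2371029 − 2371276| = 247.

247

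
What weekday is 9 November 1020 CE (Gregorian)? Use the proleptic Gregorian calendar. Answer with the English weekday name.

Thursday

2093920 ≡ 3 (mod 7); counting from Monday = 0 gives Thursday.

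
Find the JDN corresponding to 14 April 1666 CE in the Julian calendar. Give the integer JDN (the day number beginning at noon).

2329668

In the Gregorian calendar the same day is 24 April 1666.
JDN 2299161 is 15 October 1582 CE (Gregorian); the target day is +30507 days from there, so JDN = 2329668.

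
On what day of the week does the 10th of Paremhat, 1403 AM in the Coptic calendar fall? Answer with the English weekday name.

Sunday

Equivalently 16 March 1687 Gregorian, JDN 2337299.
2337299 ≡ 6 (mod 7); counting from Monday = 0 gives Sunday.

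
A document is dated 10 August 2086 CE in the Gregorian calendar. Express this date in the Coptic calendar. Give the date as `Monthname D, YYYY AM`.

Mesori 4, 1802 AM

Julian Day Number of the source date = 2483178.
Converting JDN 2483178 to the Coptic calendar gives 4 Mesori 1802 AM.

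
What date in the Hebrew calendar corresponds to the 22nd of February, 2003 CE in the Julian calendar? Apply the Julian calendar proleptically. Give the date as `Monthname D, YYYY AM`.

Julian Day Number of the source date = 2452706.
Converting JDN 2452706 to the Hebrew calendar gives 3 Adar II 5763 AM.

Adar II 3, 5763 AM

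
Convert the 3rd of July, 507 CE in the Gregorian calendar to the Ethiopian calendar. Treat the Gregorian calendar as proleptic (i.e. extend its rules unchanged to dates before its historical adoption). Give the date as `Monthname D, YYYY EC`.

Julian Day Number of the source date = 1906421.
Converting JDN 1906421 to the Ethiopian calendar gives 7 Hamle 499 EC.

Hamle 7, 499 EC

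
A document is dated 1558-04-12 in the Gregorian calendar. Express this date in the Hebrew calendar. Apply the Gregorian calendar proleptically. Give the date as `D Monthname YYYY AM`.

14 Nisan 5318 AM

Both dates share Julian Day Number 2290209; in the Hebrew calendar that is 14 Nisan 5318 AM.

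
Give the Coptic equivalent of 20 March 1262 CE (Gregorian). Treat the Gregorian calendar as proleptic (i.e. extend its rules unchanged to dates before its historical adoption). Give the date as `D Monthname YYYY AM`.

Both dates share Julian Day Number 2182075; in the Coptic calendar that is 17 Paremhat 978 AM.

17 Paremhat 978 AM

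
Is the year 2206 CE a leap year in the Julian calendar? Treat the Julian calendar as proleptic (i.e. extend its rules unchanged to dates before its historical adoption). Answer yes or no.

2206 mod 4 = 2, so it is a common year in the Julian calendar.

no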